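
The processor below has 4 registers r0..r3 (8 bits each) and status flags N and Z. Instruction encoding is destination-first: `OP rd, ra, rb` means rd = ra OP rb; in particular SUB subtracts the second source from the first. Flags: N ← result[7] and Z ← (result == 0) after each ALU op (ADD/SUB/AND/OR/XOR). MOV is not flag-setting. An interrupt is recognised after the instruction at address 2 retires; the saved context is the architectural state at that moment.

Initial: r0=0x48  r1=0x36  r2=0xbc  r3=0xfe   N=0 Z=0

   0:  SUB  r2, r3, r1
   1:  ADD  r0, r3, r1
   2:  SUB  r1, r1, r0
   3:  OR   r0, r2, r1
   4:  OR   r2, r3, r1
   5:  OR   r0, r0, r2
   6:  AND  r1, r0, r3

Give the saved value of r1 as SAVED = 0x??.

SAVED = 0x02

after  0: r0=0x48 r1=0x36 r2=0xc8 r3=0xfe  N=1 Z=0
after  1: r0=0x34 r1=0x36 r2=0xc8 r3=0xfe  N=0 Z=0
after  2: r0=0x34 r1=0x02 r2=0xc8 r3=0xfe  N=0 Z=0
-- IRQ taken; context saved, return-PC = 3 --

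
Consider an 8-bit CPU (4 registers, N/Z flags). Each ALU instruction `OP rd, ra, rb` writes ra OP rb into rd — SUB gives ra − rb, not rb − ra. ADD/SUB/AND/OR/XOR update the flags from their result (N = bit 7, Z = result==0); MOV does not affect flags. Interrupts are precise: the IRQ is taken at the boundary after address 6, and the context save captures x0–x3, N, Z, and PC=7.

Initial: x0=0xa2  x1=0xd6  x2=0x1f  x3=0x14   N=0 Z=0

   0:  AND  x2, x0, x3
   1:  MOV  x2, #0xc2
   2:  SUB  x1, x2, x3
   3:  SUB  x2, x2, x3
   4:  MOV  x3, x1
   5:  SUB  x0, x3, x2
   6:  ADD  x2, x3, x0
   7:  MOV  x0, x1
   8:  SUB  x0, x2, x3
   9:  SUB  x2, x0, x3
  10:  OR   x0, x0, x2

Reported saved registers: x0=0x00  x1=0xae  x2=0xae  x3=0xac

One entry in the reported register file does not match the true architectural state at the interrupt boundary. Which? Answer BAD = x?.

BAD = x3

after  0: x0=0xa2 x1=0xd6 x2=0x00 x3=0x14  N=0 Z=1
after  1: x0=0xa2 x1=0xd6 x2=0xc2 x3=0x14  N=0 Z=1
after  2: x0=0xa2 x1=0xae x2=0xc2 x3=0x14  N=1 Z=0
after  3: x0=0xa2 x1=0xae x2=0xae x3=0x14  N=1 Z=0
after  4: x0=0xa2 x1=0xae x2=0xae x3=0xae  N=1 Z=0
after  5: x0=0x00 x1=0xae x2=0xae x3=0xae  N=0 Z=1
after  6: x0=0x00 x1=0xae x2=0xae x3=0xae  N=1 Z=0
-- IRQ taken; context saved, return-PC = 7 --
mismatch: x3: reported 0xac vs actual 0xae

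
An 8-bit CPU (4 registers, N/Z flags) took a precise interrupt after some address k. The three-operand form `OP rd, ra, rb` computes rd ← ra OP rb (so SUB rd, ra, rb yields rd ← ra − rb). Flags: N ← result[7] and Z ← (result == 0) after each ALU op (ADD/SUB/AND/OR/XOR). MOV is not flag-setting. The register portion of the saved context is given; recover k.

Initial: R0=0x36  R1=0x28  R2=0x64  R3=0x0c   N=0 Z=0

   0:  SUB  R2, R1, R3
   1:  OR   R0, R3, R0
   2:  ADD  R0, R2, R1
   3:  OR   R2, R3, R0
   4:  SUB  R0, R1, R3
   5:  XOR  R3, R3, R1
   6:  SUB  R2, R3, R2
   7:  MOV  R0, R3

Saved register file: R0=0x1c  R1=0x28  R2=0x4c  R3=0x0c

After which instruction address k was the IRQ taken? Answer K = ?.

K = 4

after  0: R0=0x36 R1=0x28 R2=0x1c R3=0x0c  N=0 Z=0
after  1: R0=0x3e R1=0x28 R2=0x1c R3=0x0c  N=0 Z=0
after  2: R0=0x44 R1=0x28 R2=0x1c R3=0x0c  N=0 Z=0
after  3: R0=0x44 R1=0x28 R2=0x4c R3=0x0c  N=0 Z=0
after  4: R0=0x1c R1=0x28 R2=0x4c R3=0x0c  N=0 Z=0
-- IRQ taken; context saved, return-PC = 5 --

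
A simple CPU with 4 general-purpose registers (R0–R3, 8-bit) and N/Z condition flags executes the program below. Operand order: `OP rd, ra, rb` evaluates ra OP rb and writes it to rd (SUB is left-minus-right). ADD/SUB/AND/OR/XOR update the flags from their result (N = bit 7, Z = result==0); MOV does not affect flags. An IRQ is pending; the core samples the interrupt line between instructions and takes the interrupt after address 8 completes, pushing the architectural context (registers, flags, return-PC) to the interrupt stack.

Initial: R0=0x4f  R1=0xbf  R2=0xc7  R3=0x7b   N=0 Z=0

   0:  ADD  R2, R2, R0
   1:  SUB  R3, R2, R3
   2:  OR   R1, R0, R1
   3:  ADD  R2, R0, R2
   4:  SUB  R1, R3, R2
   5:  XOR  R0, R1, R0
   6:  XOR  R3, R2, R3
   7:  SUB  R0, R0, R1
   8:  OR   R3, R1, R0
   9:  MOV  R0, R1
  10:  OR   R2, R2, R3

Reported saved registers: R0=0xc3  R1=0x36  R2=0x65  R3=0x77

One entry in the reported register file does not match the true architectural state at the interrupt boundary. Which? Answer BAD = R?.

BAD = R0

after  0: R0=0x4f R1=0xbf R2=0x16 R3=0x7b  N=0 Z=0
after  1: R0=0x4f R1=0xbf R2=0x16 R3=0x9b  N=1 Z=0
after  2: R0=0x4f R1=0xff R2=0x16 R3=0x9b  N=1 Z=0
after  3: R0=0x4f R1=0xff R2=0x65 R3=0x9b  N=0 Z=0
after  4: R0=0x4f R1=0x36 R2=0x65 R3=0x9b  N=0 Z=0
after  5: R0=0x79 R1=0x36 R2=0x65 R3=0x9b  N=0 Z=0
after  6: R0=0x79 R1=0x36 R2=0x65 R3=0xfe  N=1 Z=0
after  7: R0=0x43 R1=0x36 R2=0x65 R3=0xfe  N=0 Z=0
after  8: R0=0x43 R1=0x36 R2=0x65 R3=0x77  N=0 Z=0
-- IRQ taken; context saved, return-PC = 9 --
mismatch: R0: reported 0xc3 vs actual 0x43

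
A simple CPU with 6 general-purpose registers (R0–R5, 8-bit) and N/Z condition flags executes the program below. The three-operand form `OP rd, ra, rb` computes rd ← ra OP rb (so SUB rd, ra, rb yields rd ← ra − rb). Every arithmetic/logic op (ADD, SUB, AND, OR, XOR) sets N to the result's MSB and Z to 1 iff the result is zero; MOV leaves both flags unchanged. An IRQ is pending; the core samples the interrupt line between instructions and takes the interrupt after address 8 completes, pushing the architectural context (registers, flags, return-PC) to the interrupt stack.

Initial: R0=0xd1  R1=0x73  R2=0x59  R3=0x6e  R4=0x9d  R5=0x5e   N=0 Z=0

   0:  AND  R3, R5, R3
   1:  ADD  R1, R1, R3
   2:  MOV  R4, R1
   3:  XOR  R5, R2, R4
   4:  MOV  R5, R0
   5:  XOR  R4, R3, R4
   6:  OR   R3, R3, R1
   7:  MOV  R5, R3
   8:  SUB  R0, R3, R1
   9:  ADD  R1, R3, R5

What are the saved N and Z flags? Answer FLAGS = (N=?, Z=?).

FLAGS = (N=0, Z=0)

after  0: R0=0xd1 R1=0x73 R2=0x59 R3=0x4e R4=0x9d R5=0x5e  N=0 Z=0
after  1: R0=0xd1 R1=0xc1 R2=0x59 R3=0x4e R4=0x9d R5=0x5e  N=1 Z=0
after  2: R0=0xd1 R1=0xc1 R2=0x59 R3=0x4e R4=0xc1 R5=0x5e  N=1 Z=0
after  3: R0=0xd1 R1=0xc1 R2=0x59 R3=0x4e R4=0xc1 R5=0x98  N=1 Z=0
after  4: R0=0xd1 R1=0xc1 R2=0x59 R3=0x4e R4=0xc1 R5=0xd1  N=1 Z=0
after  5: R0=0xd1 R1=0xc1 R2=0x59 R3=0x4e R4=0x8f R5=0xd1  N=1 Z=0
after  6: R0=0xd1 R1=0xc1 R2=0x59 R3=0xcf R4=0x8f R5=0xd1  N=1 Z=0
after  7: R0=0xd1 R1=0xc1 R2=0x59 R3=0xcf R4=0x8f R5=0xcf  N=1 Z=0
after  8: R0=0x0e R1=0xc1 R2=0x59 R3=0xcf R4=0x8f R5=0xcf  N=0 Z=0
-- IRQ taken; context saved, return-PC = 9 --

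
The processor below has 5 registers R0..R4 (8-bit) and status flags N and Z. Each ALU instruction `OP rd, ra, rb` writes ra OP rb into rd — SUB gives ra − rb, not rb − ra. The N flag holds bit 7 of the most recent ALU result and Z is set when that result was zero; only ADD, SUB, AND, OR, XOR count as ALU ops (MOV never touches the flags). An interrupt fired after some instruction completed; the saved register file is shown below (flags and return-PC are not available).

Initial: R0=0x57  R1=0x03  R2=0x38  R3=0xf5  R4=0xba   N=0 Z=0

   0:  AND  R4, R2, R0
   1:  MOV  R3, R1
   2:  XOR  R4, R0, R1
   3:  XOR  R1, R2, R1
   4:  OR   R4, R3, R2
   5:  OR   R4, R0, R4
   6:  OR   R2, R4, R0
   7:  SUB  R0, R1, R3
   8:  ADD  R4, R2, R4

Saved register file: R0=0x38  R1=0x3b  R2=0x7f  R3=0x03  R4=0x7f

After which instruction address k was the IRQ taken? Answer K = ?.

after  0: R0=0x57 R1=0x03 R2=0x38 R3=0xf5 R4=0x10  N=0 Z=0
after  1: R0=0x57 R1=0x03 R2=0x38 R3=0x03 R4=0x10  N=0 Z=0
after  2: R0=0x57 R1=0x03 R2=0x38 R3=0x03 R4=0x54  N=0 Z=0
after  3: R0=0x57 R1=0x3b R2=0x38 R3=0x03 R4=0x54  N=0 Z=0
after  4: R0=0x57 R1=0x3b R2=0x38 R3=0x03 R4=0x3b  N=0 Z=0
after  5: R0=0x57 R1=0x3b R2=0x38 R3=0x03 R4=0x7f  N=0 Z=0
after  6: R0=0x57 R1=0x3b R2=0x7f R3=0x03 R4=0x7f  N=0 Z=0
after  7: R0=0x38 R1=0x3b R2=0x7f R3=0x03 R4=0x7f  N=0 Z=0
-- IRQ taken; context saved, return-PC = 8 --

K = 7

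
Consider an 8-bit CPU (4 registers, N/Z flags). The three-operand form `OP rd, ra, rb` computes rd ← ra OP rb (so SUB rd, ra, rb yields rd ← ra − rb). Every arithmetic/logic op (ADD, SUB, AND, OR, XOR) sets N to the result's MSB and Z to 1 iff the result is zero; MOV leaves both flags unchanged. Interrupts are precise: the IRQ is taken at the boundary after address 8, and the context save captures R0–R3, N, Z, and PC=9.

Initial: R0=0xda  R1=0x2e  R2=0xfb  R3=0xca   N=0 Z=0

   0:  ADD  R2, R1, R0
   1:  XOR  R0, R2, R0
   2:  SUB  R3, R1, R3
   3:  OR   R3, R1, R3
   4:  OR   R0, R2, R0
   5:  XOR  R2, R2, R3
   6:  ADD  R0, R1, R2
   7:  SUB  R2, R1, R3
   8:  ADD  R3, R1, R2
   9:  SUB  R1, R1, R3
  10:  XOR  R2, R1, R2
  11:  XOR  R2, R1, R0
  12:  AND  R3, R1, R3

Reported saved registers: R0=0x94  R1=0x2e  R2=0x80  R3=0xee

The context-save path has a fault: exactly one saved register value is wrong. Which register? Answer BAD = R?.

after  0: R0=0xda R1=0x2e R2=0x08 R3=0xca  N=0 Z=0
after  1: R0=0xd2 R1=0x2e R2=0x08 R3=0xca  N=1 Z=0
after  2: R0=0xd2 R1=0x2e R2=0x08 R3=0x64  N=0 Z=0
after  3: R0=0xd2 R1=0x2e R2=0x08 R3=0x6e  N=0 Z=0
after  4: R0=0xda R1=0x2e R2=0x08 R3=0x6e  N=1 Z=0
after  5: R0=0xda R1=0x2e R2=0x66 R3=0x6e  N=0 Z=0
after  6: R0=0x94 R1=0x2e R2=0x66 R3=0x6e  N=1 Z=0
after  7: R0=0x94 R1=0x2e R2=0xc0 R3=0x6e  N=1 Z=0
after  8: R0=0x94 R1=0x2e R2=0xc0 R3=0xee  N=1 Z=0
-- IRQ taken; context saved, return-PC = 9 --
mismatch: R2: reported 0x80 vs actual 0xc0

BAD = R2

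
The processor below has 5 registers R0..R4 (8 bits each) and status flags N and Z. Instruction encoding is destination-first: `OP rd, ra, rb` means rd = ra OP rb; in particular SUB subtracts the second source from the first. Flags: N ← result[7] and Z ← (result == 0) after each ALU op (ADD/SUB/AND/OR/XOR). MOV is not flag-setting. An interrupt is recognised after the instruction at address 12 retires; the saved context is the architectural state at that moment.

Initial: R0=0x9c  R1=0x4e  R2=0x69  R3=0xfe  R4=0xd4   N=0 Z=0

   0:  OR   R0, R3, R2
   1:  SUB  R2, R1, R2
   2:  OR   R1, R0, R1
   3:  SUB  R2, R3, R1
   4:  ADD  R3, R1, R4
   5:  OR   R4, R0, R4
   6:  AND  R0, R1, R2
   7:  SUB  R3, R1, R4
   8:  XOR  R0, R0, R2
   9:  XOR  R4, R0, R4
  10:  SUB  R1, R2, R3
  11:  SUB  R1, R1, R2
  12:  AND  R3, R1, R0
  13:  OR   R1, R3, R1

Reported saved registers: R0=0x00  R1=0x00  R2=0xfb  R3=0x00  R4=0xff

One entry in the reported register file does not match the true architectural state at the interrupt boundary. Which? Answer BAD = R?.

after  0: R0=0xff R1=0x4e R2=0x69 R3=0xfe R4=0xd4  N=1 Z=0
after  1: R0=0xff R1=0x4e R2=0xe5 R3=0xfe R4=0xd4  N=1 Z=0
after  2: R0=0xff R1=0xff R2=0xe5 R3=0xfe R4=0xd4  N=1 Z=0
after  3: R0=0xff R1=0xff R2=0xff R3=0xfe R4=0xd4  N=1 Z=0
after  4: R0=0xff R1=0xff R2=0xff R3=0xd3 R4=0xd4  N=1 Z=0
after  5: R0=0xff R1=0xff R2=0xff R3=0xd3 R4=0xff  N=1 Z=0
after  6: R0=0xff R1=0xff R2=0xff R3=0xd3 R4=0xff  N=1 Z=0
after  7: R0=0xff R1=0xff R2=0xff R3=0x00 R4=0xff  N=0 Z=1
after  8: R0=0x00 R1=0xff R2=0xff R3=0x00 R4=0xff  N=0 Z=1
after  9: R0=0x00 R1=0xff R2=0xff R3=0x00 R4=0xff  N=1 Z=0
after 10: R0=0x00 R1=0xff R2=0xff R3=0x00 R4=0xff  N=1 Z=0
after 11: R0=0x00 R1=0x00 R2=0xff R3=0x00 R4=0xff  N=0 Z=1
after 12: R0=0x00 R1=0x00 R2=0xff R3=0x00 R4=0xff  N=0 Z=1
-- IRQ taken; context saved, return-PC = 13 --
mismatch: R2: reported 0xfb vs actual 0xff

BAD = R2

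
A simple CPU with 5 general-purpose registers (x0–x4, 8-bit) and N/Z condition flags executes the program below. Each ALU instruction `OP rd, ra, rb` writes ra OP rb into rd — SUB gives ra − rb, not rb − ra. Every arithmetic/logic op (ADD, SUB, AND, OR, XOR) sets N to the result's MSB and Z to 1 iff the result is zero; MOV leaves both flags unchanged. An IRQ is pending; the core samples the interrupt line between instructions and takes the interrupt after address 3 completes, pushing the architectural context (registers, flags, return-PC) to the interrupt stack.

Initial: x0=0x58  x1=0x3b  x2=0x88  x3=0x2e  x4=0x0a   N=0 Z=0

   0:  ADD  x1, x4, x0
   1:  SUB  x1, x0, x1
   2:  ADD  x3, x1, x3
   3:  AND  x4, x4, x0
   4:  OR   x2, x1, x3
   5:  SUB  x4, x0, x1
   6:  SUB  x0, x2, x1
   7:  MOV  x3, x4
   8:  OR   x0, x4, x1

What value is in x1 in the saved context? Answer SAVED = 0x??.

SAVED = 0xf6

after  0: x0=0x58 x1=0x62 x2=0x88 x3=0x2e x4=0x0a  N=0 Z=0
after  1: x0=0x58 x1=0xf6 x2=0x88 x3=0x2e x4=0x0a  N=1 Z=0
after  2: x0=0x58 x1=0xf6 x2=0x88 x3=0x24 x4=0x0a  N=0 Z=0
after  3: x0=0x58 x1=0xf6 x2=0x88 x3=0x24 x4=0x08  N=0 Z=0
-- IRQ taken; context saved, return-PC = 4 --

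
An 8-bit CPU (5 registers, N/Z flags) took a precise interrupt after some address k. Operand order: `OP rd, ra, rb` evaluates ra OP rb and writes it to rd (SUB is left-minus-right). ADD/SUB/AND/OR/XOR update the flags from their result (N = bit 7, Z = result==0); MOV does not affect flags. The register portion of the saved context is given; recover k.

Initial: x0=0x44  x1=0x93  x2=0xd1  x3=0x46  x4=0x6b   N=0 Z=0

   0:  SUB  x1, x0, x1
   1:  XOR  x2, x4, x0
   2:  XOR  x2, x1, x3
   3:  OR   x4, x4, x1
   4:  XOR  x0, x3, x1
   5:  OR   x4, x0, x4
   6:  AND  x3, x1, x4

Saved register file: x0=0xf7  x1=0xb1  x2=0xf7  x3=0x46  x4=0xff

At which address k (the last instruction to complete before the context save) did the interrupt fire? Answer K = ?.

after  0: x0=0x44 x1=0xb1 x2=0xd1 x3=0x46 x4=0x6b  N=1 Z=0
after  1: x0=0x44 x1=0xb1 x2=0x2f x3=0x46 x4=0x6b  N=0 Z=0
after  2: x0=0x44 x1=0xb1 x2=0xf7 x3=0x46 x4=0x6b  N=1 Z=0
after  3: x0=0x44 x1=0xb1 x2=0xf7 x3=0x46 x4=0xfb  N=1 Z=0
after  4: x0=0xf7 x1=0xb1 x2=0xf7 x3=0x46 x4=0xfb  N=1 Z=0
after  5: x0=0xf7 x1=0xb1 x2=0xf7 x3=0x46 x4=0xff  N=1 Z=0
-- IRQ taken; context saved, return-PC = 6 --

K = 5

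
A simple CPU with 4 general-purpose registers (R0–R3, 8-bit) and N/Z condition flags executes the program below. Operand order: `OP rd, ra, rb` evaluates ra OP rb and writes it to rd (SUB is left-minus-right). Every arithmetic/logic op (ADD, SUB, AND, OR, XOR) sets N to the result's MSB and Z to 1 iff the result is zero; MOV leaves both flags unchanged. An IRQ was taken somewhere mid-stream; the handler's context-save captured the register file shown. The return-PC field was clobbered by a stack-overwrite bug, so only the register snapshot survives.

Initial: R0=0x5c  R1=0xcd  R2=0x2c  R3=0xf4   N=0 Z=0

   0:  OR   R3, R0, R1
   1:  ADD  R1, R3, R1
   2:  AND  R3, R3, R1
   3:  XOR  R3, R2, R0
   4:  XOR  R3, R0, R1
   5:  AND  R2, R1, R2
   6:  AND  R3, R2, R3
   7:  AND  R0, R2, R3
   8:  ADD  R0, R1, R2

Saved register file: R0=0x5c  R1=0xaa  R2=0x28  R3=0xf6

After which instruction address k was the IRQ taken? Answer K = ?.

after  0: R0=0x5c R1=0xcd R2=0x2c R3=0xdd  N=1 Z=0
after  1: R0=0x5c R1=0xaa R2=0x2c R3=0xdd  N=1 Z=0
after  2: R0=0x5c R1=0xaa R2=0x2c R3=0x88  N=1 Z=0
after  3: R0=0x5c R1=0xaa R2=0x2c R3=0x70  N=0 Z=0
after  4: R0=0x5c R1=0xaa R2=0x2c R3=0xf6  N=1 Z=0
after  5: R0=0x5c R1=0xaa R2=0x28 R3=0xf6  N=0 Z=0
-- IRQ taken; context saved, return-PC = 6 --

K = 5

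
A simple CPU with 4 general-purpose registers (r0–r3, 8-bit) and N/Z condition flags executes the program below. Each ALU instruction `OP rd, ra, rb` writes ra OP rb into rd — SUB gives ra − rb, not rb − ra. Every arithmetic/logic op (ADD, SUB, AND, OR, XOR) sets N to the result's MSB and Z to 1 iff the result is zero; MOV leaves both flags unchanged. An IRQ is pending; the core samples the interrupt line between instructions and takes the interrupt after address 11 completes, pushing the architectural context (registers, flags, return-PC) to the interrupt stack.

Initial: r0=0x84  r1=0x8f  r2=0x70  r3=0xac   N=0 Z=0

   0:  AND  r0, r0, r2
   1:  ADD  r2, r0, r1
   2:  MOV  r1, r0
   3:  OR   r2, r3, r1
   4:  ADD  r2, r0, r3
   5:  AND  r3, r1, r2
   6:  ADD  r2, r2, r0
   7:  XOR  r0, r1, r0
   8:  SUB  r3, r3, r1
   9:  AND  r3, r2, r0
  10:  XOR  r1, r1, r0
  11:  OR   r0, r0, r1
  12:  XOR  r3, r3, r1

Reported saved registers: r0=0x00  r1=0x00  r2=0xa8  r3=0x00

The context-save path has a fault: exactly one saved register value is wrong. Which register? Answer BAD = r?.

BAD = r2

after  0: r0=0x00 r1=0x8f r2=0x70 r3=0xac  N=0 Z=1
after  1: r0=0x00 r1=0x8f r2=0x8f r3=0xac  N=1 Z=0
after  2: r0=0x00 r1=0x00 r2=0x8f r3=0xac  N=1 Z=0
after  3: r0=0x00 r1=0x00 r2=0xac r3=0xac  N=1 Z=0
after  4: r0=0x00 r1=0x00 r2=0xac r3=0xac  N=1 Z=0
after  5: r0=0x00 r1=0x00 r2=0xac r3=0x00  N=0 Z=1
after  6: r0=0x00 r1=0x00 r2=0xac r3=0x00  N=1 Z=0
after  7: r0=0x00 r1=0x00 r2=0xac r3=0x00  N=0 Z=1
after  8: r0=0x00 r1=0x00 r2=0xac r3=0x00  N=0 Z=1
after  9: r0=0x00 r1=0x00 r2=0xac r3=0x00  N=0 Z=1
after 10: r0=0x00 r1=0x00 r2=0xac r3=0x00  N=0 Z=1
after 11: r0=0x00 r1=0x00 r2=0xac r3=0x00  N=0 Z=1
-- IRQ taken; context saved, return-PC = 12 --
mismatch: r2: reported 0xa8 vs actual 0xac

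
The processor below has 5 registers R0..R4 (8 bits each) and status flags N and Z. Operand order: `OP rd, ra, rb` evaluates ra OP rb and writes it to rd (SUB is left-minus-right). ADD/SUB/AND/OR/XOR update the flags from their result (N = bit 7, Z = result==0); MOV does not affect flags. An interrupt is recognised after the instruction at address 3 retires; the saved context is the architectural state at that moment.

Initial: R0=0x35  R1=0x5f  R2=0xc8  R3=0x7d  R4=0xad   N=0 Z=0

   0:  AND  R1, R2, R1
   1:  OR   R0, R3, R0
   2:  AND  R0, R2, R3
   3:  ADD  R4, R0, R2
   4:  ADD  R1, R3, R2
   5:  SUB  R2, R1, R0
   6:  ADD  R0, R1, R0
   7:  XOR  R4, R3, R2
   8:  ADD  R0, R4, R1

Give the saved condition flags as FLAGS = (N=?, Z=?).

FLAGS = (N=0, Z=0)

after  0: R0=0x35 R1=0x48 R2=0xc8 R3=0x7d R4=0xad  N=0 Z=0
after  1: R0=0x7d R1=0x48 R2=0xc8 R3=0x7d R4=0xad  N=0 Z=0
after  2: R0=0x48 R1=0x48 R2=0xc8 R3=0x7d R4=0xad  N=0 Z=0
after  3: R0=0x48 R1=0x48 R2=0xc8 R3=0x7d R4=0x10  N=0 Z=0
-- IRQ taken; context saved, return-PC = 4 --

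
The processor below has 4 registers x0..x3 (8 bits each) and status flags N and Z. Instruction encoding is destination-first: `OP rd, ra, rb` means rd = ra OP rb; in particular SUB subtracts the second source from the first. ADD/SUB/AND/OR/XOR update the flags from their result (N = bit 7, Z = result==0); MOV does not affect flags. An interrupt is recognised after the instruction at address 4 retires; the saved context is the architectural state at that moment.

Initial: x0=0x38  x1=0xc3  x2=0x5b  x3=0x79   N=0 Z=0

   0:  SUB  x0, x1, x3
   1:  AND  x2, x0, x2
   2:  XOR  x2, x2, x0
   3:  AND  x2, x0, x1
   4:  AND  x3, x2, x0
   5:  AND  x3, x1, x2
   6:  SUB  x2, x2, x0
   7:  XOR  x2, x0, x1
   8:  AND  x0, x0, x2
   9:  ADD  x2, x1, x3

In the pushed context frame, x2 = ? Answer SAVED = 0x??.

SAVED = 0x42

after  0: x0=0x4a x1=0xc3 x2=0x5b x3=0x79  N=0 Z=0
after  1: x0=0x4a x1=0xc3 x2=0x4a x3=0x79  N=0 Z=0
after  2: x0=0x4a x1=0xc3 x2=0x00 x3=0x79  N=0 Z=1
after  3: x0=0x4a x1=0xc3 x2=0x42 x3=0x79  N=0 Z=0
after  4: x0=0x4a x1=0xc3 x2=0x42 x3=0x42  N=0 Z=0
-- IRQ taken; context saved, return-PC = 5 --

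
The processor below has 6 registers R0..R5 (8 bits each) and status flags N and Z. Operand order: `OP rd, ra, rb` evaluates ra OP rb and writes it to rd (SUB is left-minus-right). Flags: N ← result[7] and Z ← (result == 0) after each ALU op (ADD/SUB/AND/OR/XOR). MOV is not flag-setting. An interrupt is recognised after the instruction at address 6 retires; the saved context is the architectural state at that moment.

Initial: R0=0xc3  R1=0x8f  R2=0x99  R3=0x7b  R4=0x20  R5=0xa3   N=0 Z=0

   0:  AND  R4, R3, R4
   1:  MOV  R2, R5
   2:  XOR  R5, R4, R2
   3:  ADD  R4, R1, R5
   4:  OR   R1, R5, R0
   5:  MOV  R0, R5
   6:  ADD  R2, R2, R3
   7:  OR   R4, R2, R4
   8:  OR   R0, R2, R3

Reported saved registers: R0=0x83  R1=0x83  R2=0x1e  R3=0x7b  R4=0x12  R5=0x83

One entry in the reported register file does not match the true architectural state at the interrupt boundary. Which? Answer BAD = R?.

after  0: R0=0xc3 R1=0x8f R2=0x99 R3=0x7b R4=0x20 R5=0xa3  N=0 Z=0
after  1: R0=0xc3 R1=0x8f R2=0xa3 R3=0x7b R4=0x20 R5=0xa3  N=0 Z=0
after  2: R0=0xc3 R1=0x8f R2=0xa3 R3=0x7b R4=0x20 R5=0x83  N=1 Z=0
after  3: R0=0xc3 R1=0x8f R2=0xa3 R3=0x7b R4=0x12 R5=0x83  N=0 Z=0
after  4: R0=0xc3 R1=0xc3 R2=0xa3 R3=0x7b R4=0x12 R5=0x83  N=1 Z=0
after  5: R0=0x83 R1=0xc3 R2=0xa3 R3=0x7b R4=0x12 R5=0x83  N=1 Z=0
after  6: R0=0x83 R1=0xc3 R2=0x1e R3=0x7b R4=0x12 R5=0x83  N=0 Z=0
-- IRQ taken; context saved, return-PC = 7 --
mismatch: R1: reported 0x83 vs actual 0xc3

BAD = R1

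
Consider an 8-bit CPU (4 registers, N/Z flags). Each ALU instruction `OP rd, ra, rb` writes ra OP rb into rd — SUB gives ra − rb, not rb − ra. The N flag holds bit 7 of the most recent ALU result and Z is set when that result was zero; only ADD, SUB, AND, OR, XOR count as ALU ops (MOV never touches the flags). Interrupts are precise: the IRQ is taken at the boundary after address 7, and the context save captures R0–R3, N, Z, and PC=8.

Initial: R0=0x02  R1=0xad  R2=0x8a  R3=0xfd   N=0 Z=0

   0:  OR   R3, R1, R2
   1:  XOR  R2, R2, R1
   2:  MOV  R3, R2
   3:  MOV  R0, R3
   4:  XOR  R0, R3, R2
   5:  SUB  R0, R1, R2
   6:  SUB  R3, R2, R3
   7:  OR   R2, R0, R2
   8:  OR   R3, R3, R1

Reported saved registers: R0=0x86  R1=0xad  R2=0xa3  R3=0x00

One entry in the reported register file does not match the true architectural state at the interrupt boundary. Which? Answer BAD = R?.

BAD = R2

after  0: R0=0x02 R1=0xad R2=0x8a R3=0xaf  N=1 Z=0
after  1: R0=0x02 R1=0xad R2=0x27 R3=0xaf  N=0 Z=0
after  2: R0=0x02 R1=0xad R2=0x27 R3=0x27  N=0 Z=0
after  3: R0=0x27 R1=0xad R2=0x27 R3=0x27  N=0 Z=0
after  4: R0=0x00 R1=0xad R2=0x27 R3=0x27  N=0 Z=1
after  5: R0=0x86 R1=0xad R2=0x27 R3=0x27  N=1 Z=0
after  6: R0=0x86 R1=0xad R2=0x27 R3=0x00  N=0 Z=1
after  7: R0=0x86 R1=0xad R2=0xa7 R3=0x00  N=1 Z=0
-- IRQ taken; context saved, return-PC = 8 --
mismatch: R2: reported 0xa3 vs actual 0xa7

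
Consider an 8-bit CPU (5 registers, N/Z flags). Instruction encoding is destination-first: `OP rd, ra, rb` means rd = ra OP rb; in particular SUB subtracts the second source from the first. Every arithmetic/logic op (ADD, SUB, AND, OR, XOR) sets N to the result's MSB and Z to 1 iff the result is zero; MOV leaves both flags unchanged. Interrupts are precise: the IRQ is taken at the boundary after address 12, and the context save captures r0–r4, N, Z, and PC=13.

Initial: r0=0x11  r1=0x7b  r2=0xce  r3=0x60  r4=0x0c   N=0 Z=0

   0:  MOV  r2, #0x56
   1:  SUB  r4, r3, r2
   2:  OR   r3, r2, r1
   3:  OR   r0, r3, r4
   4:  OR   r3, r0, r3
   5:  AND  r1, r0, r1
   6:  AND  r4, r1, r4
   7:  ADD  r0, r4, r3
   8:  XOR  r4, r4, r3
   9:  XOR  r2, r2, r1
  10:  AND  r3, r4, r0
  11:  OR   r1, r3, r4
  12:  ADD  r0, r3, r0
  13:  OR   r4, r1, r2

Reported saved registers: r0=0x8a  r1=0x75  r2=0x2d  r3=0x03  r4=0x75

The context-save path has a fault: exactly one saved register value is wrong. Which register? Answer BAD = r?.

after  0: r0=0x11 r1=0x7b r2=0x56 r3=0x60 r4=0x0c  N=0 Z=0
after  1: r0=0x11 r1=0x7b r2=0x56 r3=0x60 r4=0x0a  N=0 Z=0
after  2: r0=0x11 r1=0x7b r2=0x56 r3=0x7f r4=0x0a  N=0 Z=0
after  3: r0=0x7f r1=0x7b r2=0x56 r3=0x7f r4=0x0a  N=0 Z=0
after  4: r0=0x7f r1=0x7b r2=0x56 r3=0x7f r4=0x0a  N=0 Z=0
after  5: r0=0x7f r1=0x7b r2=0x56 r3=0x7f r4=0x0a  N=0 Z=0
after  6: r0=0x7f r1=0x7b r2=0x56 r3=0x7f r4=0x0a  N=0 Z=0
after  7: r0=0x89 r1=0x7b r2=0x56 r3=0x7f r4=0x0a  N=1 Z=0
after  8: r0=0x89 r1=0x7b r2=0x56 r3=0x7f r4=0x75  N=0 Z=0
after  9: r0=0x89 r1=0x7b r2=0x2d r3=0x7f r4=0x75  N=0 Z=0
after 10: r0=0x89 r1=0x7b r2=0x2d r3=0x01 r4=0x75  N=0 Z=0
after 11: r0=0x89 r1=0x75 r2=0x2d r3=0x01 r4=0x75  N=0 Z=0
after 12: r0=0x8a r1=0x75 r2=0x2d r3=0x01 r4=0x75  N=1 Z=0
-- IRQ taken; context saved, return-PC = 13 --
mismatch: r3: reported 0x03 vs actual 0x01

BAD = r3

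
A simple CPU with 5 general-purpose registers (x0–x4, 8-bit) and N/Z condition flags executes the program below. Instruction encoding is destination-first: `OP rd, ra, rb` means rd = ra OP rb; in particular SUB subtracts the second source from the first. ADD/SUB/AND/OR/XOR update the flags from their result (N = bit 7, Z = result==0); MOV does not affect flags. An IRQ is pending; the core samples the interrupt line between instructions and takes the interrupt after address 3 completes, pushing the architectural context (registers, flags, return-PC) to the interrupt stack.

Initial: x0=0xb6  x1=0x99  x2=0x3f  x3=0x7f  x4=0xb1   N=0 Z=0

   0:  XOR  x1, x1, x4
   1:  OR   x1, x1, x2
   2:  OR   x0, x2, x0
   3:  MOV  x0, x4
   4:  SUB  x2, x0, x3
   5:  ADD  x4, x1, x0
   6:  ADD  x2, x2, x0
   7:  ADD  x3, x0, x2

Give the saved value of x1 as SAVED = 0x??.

SAVED = 0x3f

after  0: x0=0xb6 x1=0x28 x2=0x3f x3=0x7f x4=0xb1  N=0 Z=0
after  1: x0=0xb6 x1=0x3f x2=0x3f x3=0x7f x4=0xb1  N=0 Z=0
after  2: x0=0xbf x1=0x3f x2=0x3f x3=0x7f x4=0xb1  N=1 Z=0
after  3: x0=0xb1 x1=0x3f x2=0x3f x3=0x7f x4=0xb1  N=1 Z=0
-- IRQ taken; context saved, return-PC = 4 --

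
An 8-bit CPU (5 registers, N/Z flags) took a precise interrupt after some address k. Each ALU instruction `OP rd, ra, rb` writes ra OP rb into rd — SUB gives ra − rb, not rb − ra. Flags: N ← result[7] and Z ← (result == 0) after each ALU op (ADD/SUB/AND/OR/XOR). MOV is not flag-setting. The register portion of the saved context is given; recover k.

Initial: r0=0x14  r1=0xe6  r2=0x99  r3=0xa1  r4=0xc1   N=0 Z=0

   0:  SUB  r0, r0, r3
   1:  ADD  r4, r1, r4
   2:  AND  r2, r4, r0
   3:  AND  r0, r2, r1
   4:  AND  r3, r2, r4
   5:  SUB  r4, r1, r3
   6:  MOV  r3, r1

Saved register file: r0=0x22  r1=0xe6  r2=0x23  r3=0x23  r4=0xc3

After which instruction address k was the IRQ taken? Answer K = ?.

K = 5

after  0: r0=0x73 r1=0xe6 r2=0x99 r3=0xa1 r4=0xc1  N=0 Z=0
after  1: r0=0x73 r1=0xe6 r2=0x99 r3=0xa1 r4=0xa7  N=1 Z=0
after  2: r0=0x73 r1=0xe6 r2=0x23 r3=0xa1 r4=0xa7  N=0 Z=0
after  3: r0=0x22 r1=0xe6 r2=0x23 r3=0xa1 r4=0xa7  N=0 Z=0
after  4: r0=0x22 r1=0xe6 r2=0x23 r3=0x23 r4=0xa7  N=0 Z=0
after  5: r0=0x22 r1=0xe6 r2=0x23 r3=0x23 r4=0xc3  N=1 Z=0
-- IRQ taken; context saved, return-PC = 6 --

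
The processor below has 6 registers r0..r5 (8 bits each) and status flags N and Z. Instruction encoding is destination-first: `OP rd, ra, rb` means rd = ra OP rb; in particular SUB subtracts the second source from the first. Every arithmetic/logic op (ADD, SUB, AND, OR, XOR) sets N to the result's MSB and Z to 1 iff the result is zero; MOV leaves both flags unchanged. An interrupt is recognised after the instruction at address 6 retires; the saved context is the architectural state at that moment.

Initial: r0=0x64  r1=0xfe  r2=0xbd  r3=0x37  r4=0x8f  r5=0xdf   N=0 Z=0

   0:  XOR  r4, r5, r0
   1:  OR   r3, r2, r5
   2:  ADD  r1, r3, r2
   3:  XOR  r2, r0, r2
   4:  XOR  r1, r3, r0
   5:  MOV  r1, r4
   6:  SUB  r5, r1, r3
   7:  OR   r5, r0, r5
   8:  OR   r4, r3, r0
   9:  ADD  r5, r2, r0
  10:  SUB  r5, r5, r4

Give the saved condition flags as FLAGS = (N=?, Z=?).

FLAGS = (N=1, Z=0)

after  0: r0=0x64 r1=0xfe r2=0xbd r3=0x37 r4=0xbb r5=0xdf  N=1 Z=0
after  1: r0=0x64 r1=0xfe r2=0xbd r3=0xff r4=0xbb r5=0xdf  N=1 Z=0
after  2: r0=0x64 r1=0xbc r2=0xbd r3=0xff r4=0xbb r5=0xdf  N=1 Z=0
after  3: r0=0x64 r1=0xbc r2=0xd9 r3=0xff r4=0xbb r5=0xdf  N=1 Z=0
after  4: r0=0x64 r1=0x9b r2=0xd9 r3=0xff r4=0xbb r5=0xdf  N=1 Z=0
after  5: r0=0x64 r1=0xbb r2=0xd9 r3=0xff r4=0xbb r5=0xdf  N=1 Z=0
after  6: r0=0x64 r1=0xbb r2=0xd9 r3=0xff r4=0xbb r5=0xbc  N=1 Z=0
-- IRQ taken; context saved, return-PC = 7 --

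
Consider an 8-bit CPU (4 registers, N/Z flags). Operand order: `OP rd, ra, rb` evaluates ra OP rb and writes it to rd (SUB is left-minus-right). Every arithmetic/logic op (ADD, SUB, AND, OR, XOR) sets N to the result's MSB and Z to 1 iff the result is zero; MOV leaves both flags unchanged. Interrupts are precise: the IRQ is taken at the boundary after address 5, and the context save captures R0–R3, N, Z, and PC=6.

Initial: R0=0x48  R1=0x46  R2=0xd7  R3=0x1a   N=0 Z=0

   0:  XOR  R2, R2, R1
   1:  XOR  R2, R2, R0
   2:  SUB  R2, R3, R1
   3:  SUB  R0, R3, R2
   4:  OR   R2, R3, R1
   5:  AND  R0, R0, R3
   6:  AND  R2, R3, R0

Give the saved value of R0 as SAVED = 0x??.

SAVED = 0x02

after  0: R0=0x48 R1=0x46 R2=0x91 R3=0x1a  N=1 Z=0
after  1: R0=0x48 R1=0x46 R2=0xd9 R3=0x1a  N=1 Z=0
after  2: R0=0x48 R1=0x46 R2=0xd4 R3=0x1a  N=1 Z=0
after  3: R0=0x46 R1=0x46 R2=0xd4 R3=0x1a  N=0 Z=0
after  4: R0=0x46 R1=0x46 R2=0x5e R3=0x1a  N=0 Z=0
after  5: R0=0x02 R1=0x46 R2=0x5e R3=0x1a  N=0 Z=0
-- IRQ taken; context saved, return-PC = 6 --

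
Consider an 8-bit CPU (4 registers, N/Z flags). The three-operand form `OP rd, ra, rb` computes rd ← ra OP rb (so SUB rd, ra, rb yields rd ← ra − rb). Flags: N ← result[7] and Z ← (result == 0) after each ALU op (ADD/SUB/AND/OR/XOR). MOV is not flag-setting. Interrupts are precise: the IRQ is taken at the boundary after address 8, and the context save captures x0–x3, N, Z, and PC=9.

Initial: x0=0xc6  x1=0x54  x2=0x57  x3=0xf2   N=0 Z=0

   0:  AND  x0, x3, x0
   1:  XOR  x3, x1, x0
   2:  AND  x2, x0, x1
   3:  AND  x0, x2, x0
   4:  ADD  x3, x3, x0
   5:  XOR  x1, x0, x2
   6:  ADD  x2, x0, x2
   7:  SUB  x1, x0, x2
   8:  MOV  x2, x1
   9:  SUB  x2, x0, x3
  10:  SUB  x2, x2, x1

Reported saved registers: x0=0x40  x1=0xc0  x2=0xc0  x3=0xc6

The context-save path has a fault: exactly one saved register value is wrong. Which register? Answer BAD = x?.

after  0: x0=0xc2 x1=0x54 x2=0x57 x3=0xf2  N=1 Z=0
after  1: x0=0xc2 x1=0x54 x2=0x57 x3=0x96  N=1 Z=0
after  2: x0=0xc2 x1=0x54 x2=0x40 x3=0x96  N=0 Z=0
after  3: x0=0x40 x1=0x54 x2=0x40 x3=0x96  N=0 Z=0
after  4: x0=0x40 x1=0x54 x2=0x40 x3=0xd6  N=1 Z=0
after  5: x0=0x40 x1=0x00 x2=0x40 x3=0xd6  N=0 Z=1
after  6: x0=0x40 x1=0x00 x2=0x80 x3=0xd6  N=1 Z=0
after  7: x0=0x40 x1=0xc0 x2=0x80 x3=0xd6  N=1 Z=0
after  8: x0=0x40 x1=0xc0 x2=0xc0 x3=0xd6  N=1 Z=0
-- IRQ taken; context saved, return-PC = 9 --
mismatch: x3: reported 0xc6 vs actual 0xd6

BAD = x3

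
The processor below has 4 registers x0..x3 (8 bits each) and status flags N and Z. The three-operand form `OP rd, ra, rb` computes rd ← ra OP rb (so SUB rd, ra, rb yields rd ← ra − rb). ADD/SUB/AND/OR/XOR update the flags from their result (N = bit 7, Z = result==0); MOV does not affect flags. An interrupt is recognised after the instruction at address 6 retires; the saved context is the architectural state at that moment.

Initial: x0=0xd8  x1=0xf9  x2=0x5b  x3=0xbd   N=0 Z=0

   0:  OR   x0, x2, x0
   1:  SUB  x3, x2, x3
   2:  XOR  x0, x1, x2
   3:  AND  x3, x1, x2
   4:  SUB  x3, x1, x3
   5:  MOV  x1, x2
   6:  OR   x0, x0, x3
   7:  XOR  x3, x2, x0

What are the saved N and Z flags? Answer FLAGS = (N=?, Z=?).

FLAGS = (N=1, Z=0)

after  0: x0=0xdb x1=0xf9 x2=0x5b x3=0xbd  N=1 Z=0
after  1: x0=0xdb x1=0xf9 x2=0x5b x3=0x9e  N=1 Z=0
after  2: x0=0xa2 x1=0xf9 x2=0x5b x3=0x9e  N=1 Z=0
after  3: x0=0xa2 x1=0xf9 x2=0x5b x3=0x59  N=0 Z=0
after  4: x0=0xa2 x1=0xf9 x2=0x5b x3=0xa0  N=1 Z=0
after  5: x0=0xa2 x1=0x5b x2=0x5b x3=0xa0  N=1 Z=0
after  6: x0=0xa2 x1=0x5b x2=0x5b x3=0xa0  N=1 Z=0
-- IRQ taken; context saved, return-PC = 7 --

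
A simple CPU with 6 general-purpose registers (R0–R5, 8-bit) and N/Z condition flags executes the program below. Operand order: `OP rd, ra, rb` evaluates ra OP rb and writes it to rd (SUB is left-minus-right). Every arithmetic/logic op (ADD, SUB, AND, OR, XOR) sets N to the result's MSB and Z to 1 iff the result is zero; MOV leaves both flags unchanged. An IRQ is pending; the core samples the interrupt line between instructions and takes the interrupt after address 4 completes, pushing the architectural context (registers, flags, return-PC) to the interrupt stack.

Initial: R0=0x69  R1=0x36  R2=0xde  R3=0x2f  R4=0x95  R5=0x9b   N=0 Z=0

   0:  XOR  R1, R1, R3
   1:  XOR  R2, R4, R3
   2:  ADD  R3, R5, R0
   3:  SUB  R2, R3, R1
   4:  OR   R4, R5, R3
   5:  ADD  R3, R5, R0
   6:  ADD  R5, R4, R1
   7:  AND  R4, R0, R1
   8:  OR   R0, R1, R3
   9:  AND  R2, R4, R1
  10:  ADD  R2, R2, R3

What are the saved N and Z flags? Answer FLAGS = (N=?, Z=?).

after  0: R0=0x69 R1=0x19 R2=0xde R3=0x2f R4=0x95 R5=0x9b  N=0 Z=0
after  1: R0=0x69 R1=0x19 R2=0xba R3=0x2f R4=0x95 R5=0x9b  N=1 Z=0
after  2: R0=0x69 R1=0x19 R2=0xba R3=0x04 R4=0x95 R5=0x9b  N=0 Z=0
after  3: R0=0x69 R1=0x19 R2=0xeb R3=0x04 R4=0x95 R5=0x9b  N=1 Z=0
after  4: R0=0x69 R1=0x19 R2=0xeb R3=0x04 R4=0x9f R5=0x9b  N=1 Z=0
-- IRQ taken; context saved, return-PC = 5 --

FLAGS = (N=1, Z=0)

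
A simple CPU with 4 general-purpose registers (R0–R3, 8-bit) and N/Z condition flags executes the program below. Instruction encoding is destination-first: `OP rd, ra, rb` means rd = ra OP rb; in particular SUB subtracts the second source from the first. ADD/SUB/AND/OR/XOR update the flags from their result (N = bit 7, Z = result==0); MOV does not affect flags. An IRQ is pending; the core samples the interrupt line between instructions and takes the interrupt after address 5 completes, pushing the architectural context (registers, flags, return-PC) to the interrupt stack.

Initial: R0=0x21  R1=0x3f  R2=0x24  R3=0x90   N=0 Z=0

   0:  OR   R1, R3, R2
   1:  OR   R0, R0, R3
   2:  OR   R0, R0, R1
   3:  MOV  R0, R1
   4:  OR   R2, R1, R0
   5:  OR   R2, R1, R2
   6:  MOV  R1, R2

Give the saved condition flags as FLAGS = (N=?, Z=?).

after  0: R0=0x21 R1=0xb4 R2=0x24 R3=0x90  N=1 Z=0
after  1: R0=0xb1 R1=0xb4 R2=0x24 R3=0x90  N=1 Z=0
after  2: R0=0xb5 R1=0xb4 R2=0x24 R3=0x90  N=1 Z=0
after  3: R0=0xb4 R1=0xb4 R2=0x24 R3=0x90  N=1 Z=0
after  4: R0=0xb4 R1=0xb4 R2=0xb4 R3=0x90  N=1 Z=0
after  5: R0=0xb4 R1=0xb4 R2=0xb4 R3=0x90  N=1 Z=0
-- IRQ taken; context saved, return-PC = 6 --

FLAGS = (N=1, Z=0)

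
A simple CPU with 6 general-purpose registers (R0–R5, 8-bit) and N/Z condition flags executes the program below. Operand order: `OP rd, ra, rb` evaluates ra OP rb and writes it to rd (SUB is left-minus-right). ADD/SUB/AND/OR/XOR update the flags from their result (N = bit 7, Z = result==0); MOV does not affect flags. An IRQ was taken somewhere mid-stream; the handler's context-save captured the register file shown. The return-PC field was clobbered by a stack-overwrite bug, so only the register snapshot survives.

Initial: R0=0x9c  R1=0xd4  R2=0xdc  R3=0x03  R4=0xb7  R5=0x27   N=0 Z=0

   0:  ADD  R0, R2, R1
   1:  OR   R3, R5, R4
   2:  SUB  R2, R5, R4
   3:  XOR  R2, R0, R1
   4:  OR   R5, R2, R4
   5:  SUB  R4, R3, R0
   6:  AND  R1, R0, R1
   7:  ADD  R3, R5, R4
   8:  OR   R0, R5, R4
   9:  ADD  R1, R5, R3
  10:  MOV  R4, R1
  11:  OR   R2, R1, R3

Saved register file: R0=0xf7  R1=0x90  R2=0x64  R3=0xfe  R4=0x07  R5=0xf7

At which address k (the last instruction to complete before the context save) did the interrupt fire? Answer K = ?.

K = 8

after  0: R0=0xb0 R1=0xd4 R2=0xdc R3=0x03 R4=0xb7 R5=0x27  N=1 Z=0
after  1: R0=0xb0 R1=0xd4 R2=0xdc R3=0xb7 R4=0xb7 R5=0x27  N=1 Z=0
after  2: R0=0xb0 R1=0xd4 R2=0x70 R3=0xb7 R4=0xb7 R5=0x27  N=0 Z=0
after  3: R0=0xb0 R1=0xd4 R2=0x64 R3=0xb7 R4=0xb7 R5=0x27  N=0 Z=0
after  4: R0=0xb0 R1=0xd4 R2=0x64 R3=0xb7 R4=0xb7 R5=0xf7  N=1 Z=0
after  5: R0=0xb0 R1=0xd4 R2=0x64 R3=0xb7 R4=0x07 R5=0xf7  N=0 Z=0
after  6: R0=0xb0 R1=0x90 R2=0x64 R3=0xb7 R4=0x07 R5=0xf7  N=1 Z=0
after  7: R0=0xb0 R1=0x90 R2=0x64 R3=0xfe R4=0x07 R5=0xf7  N=1 Z=0
after  8: R0=0xf7 R1=0x90 R2=0x64 R3=0xfe R4=0x07 R5=0xf7  N=1 Z=0
-- IRQ taken; context saved, return-PC = 9 --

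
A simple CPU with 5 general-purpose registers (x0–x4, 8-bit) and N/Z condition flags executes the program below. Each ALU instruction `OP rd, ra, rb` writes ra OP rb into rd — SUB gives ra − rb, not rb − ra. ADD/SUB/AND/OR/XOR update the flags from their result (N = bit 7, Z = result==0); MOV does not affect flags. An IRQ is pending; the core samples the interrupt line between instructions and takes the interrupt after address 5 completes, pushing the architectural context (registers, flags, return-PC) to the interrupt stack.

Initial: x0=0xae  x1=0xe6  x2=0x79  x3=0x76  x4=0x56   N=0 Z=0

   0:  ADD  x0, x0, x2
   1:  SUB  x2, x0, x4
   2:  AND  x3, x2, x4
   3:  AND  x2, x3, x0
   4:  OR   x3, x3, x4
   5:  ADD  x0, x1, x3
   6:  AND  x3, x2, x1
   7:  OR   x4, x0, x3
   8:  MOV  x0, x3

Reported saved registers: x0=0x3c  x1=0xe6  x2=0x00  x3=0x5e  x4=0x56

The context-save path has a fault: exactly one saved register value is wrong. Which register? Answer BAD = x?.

after  0: x0=0x27 x1=0xe6 x2=0x79 x3=0x76 x4=0x56  N=0 Z=0
after  1: x0=0x27 x1=0xe6 x2=0xd1 x3=0x76 x4=0x56  N=1 Z=0
after  2: x0=0x27 x1=0xe6 x2=0xd1 x3=0x50 x4=0x56  N=0 Z=0
after  3: x0=0x27 x1=0xe6 x2=0x00 x3=0x50 x4=0x56  N=0 Z=1
after  4: x0=0x27 x1=0xe6 x2=0x00 x3=0x56 x4=0x56  N=0 Z=0
after  5: x0=0x3c x1=0xe6 x2=0x00 x3=0x56 x4=0x56  N=0 Z=0
-- IRQ taken; context saved, return-PC = 6 --
mismatch: x3: reported 0x5e vs actual 0x56

BAD = x3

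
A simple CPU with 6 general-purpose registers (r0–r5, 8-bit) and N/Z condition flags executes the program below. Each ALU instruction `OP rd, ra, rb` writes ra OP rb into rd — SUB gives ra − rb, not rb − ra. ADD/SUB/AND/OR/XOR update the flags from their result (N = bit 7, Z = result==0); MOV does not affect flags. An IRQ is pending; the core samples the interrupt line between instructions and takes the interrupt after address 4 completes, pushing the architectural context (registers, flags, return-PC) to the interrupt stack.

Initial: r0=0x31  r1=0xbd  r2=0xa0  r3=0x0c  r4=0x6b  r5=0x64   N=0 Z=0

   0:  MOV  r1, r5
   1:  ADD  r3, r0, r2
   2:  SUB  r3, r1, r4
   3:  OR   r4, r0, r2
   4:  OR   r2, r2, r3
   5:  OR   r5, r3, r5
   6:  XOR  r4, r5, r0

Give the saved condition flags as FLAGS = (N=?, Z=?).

after  0: r0=0x31 r1=0x64 r2=0xa0 r3=0x0c r4=0x6b r5=0x64  N=0 Z=0
after  1: r0=0x31 r1=0x64 r2=0xa0 r3=0xd1 r4=0x6b r5=0x64  N=1 Z=0
after  2: r0=0x31 r1=0x64 r2=0xa0 r3=0xf9 r4=0x6b r5=0x64  N=1 Z=0
after  3: r0=0x31 r1=0x64 r2=0xa0 r3=0xf9 r4=0xb1 r5=0x64  N=1 Z=0
after  4: r0=0x31 r1=0x64 r2=0xf9 r3=0xf9 r4=0xb1 r5=0x64  N=1 Z=0
-- IRQ taken; context saved, return-PC = 5 --

FLAGS = (N=1, Z=0)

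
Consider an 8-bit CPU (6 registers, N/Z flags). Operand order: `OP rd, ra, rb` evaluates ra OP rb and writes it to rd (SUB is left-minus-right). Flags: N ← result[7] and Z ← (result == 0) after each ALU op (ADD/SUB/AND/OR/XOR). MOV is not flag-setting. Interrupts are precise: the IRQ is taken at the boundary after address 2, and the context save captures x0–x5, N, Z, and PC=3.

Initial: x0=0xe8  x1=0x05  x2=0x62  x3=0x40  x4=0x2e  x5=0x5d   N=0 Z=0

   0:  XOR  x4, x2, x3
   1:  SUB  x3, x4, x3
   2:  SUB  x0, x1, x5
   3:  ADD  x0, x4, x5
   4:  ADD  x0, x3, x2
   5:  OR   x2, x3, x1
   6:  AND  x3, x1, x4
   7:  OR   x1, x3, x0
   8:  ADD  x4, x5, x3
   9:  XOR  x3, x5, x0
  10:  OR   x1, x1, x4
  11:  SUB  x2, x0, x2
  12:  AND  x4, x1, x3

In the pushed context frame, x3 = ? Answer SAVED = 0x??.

SAVED = 0xe2

after  0: x0=0xe8 x1=0x05 x2=0x62 x3=0x40 x4=0x22 x5=0x5d  N=0 Z=0
after  1: x0=0xe8 x1=0x05 x2=0x62 x3=0xe2 x4=0x22 x5=0x5d  N=1 Z=0
after  2: x0=0xa8 x1=0x05 x2=0x62 x3=0xe2 x4=0x22 x5=0x5d  N=1 Z=0
-- IRQ taken; context saved, return-PC = 3 --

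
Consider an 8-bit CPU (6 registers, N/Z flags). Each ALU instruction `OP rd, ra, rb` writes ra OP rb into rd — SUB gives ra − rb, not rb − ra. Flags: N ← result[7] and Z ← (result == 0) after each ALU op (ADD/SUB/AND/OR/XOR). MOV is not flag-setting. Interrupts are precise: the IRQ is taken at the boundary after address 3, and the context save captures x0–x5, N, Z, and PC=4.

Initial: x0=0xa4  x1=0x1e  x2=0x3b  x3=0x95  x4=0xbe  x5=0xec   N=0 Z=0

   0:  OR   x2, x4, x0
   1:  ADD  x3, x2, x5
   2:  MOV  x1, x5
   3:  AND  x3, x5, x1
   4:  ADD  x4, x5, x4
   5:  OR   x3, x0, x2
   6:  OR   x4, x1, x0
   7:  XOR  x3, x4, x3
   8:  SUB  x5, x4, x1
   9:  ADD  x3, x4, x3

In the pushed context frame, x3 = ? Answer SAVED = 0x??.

after  0: x0=0xa4 x1=0x1e x2=0xbe x3=0x95 x4=0xbe x5=0xec  N=1 Z=0
after  1: x0=0xa4 x1=0x1e x2=0xbe x3=0xaa x4=0xbe x5=0xec  N=1 Z=0
after  2: x0=0xa4 x1=0xec x2=0xbe x3=0xaa x4=0xbe x5=0xec  N=1 Z=0
after  3: x0=0xa4 x1=0xec x2=0xbe x3=0xec x4=0xbe x5=0xec  N=1 Z=0
-- IRQ taken; context saved, return-PC = 4 --

SAVED = 0xec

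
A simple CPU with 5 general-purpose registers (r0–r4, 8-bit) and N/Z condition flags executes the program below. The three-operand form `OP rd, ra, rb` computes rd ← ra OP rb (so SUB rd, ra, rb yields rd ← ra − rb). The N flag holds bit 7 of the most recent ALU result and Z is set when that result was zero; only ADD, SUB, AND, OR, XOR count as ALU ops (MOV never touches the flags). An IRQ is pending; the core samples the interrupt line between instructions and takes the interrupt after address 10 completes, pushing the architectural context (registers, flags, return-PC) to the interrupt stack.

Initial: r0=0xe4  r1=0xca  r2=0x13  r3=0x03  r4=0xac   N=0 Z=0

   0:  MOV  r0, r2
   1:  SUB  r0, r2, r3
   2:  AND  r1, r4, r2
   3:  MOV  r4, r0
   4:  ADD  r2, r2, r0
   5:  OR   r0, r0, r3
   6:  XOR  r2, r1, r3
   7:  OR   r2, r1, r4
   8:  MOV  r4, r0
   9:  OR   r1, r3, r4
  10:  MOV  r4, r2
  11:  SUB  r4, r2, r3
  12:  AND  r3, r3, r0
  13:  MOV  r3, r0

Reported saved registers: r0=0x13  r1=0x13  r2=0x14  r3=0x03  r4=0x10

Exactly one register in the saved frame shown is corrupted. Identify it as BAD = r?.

after  0: r0=0x13 r1=0xca r2=0x13 r3=0x03 r4=0xac  N=0 Z=0
after  1: r0=0x10 r1=0xca r2=0x13 r3=0x03 r4=0xac  N=0 Z=0
after  2: r0=0x10 r1=0x00 r2=0x13 r3=0x03 r4=0xac  N=0 Z=1
after  3: r0=0x10 r1=0x00 r2=0x13 r3=0x03 r4=0x10  N=0 Z=1
after  4: r0=0x10 r1=0x00 r2=0x23 r3=0x03 r4=0x10  N=0 Z=0
after  5: r0=0x13 r1=0x00 r2=0x23 r3=0x03 r4=0x10  N=0 Z=0
after  6: r0=0x13 r1=0x00 r2=0x03 r3=0x03 r4=0x10  N=0 Z=0
after  7: r0=0x13 r1=0x00 r2=0x10 r3=0x03 r4=0x10  N=0 Z=0
after  8: r0=0x13 r1=0x00 r2=0x10 r3=0x03 r4=0x13  N=0 Z=0
after  9: r0=0x13 r1=0x13 r2=0x10 r3=0x03 r4=0x13  N=0 Z=0
after 10: r0=0x13 r1=0x13 r2=0x10 r3=0x03 r4=0x10  N=0 Z=0
-- IRQ taken; context saved, return-PC = 11 --
mismatch: r2: reported 0x14 vs actual 0x10

BAD = r2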